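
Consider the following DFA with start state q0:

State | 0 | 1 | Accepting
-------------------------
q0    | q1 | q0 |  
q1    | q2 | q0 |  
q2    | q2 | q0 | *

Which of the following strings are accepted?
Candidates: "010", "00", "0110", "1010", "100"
"010": q0 → q1 → q0 → q1; q1 is not accepting → rejected
"00": q0 → q1 → q2; q2 is accepting → accepted
"0110": q0 → q1 → q0 → q0 → q1; q1 is not accepting → rejected
"1010": q0 → q0 → q1 → q0 → q1; q1 is not accepting → rejected
"100": q0 → q0 → q1 → q2; q2 is accepting → accepted

Final answer: "00", "100"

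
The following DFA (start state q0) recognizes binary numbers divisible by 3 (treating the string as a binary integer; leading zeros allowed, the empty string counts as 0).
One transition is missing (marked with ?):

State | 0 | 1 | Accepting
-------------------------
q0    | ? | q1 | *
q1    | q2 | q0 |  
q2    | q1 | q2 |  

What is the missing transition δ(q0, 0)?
q0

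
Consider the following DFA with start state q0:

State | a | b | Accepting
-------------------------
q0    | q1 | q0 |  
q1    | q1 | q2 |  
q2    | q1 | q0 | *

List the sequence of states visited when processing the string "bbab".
q0 → q0 → q0 → q1 → q2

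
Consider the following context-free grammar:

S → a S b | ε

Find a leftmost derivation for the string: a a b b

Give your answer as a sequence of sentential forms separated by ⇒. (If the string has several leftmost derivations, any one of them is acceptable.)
Start with S.
Step 1: the leftmost non-terminal is S; apply S → a S b:  a S b
Step 2: the leftmost non-terminal is S; apply S → a S b:  a a S b b
Step 3: the leftmost non-terminal is S; apply S → ε:  a a b b

Final answer: S ⇒ a S b ⇒ a a S b b ⇒ a a b b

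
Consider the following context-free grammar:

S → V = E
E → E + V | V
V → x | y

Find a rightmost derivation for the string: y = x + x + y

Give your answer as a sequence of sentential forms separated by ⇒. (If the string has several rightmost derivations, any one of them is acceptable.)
Start with S.
Step 1: the rightmost non-terminal is S; apply S → V = E:  V = E
Step 2: the rightmost non-terminal is E; apply E → E + V:  V = E + V
Step 3: the rightmost non-terminal is V; apply V → y:  V = E + y
Step 4: the rightmost non-terminal is E; apply E → E + V:  V = E + V + y
Step 5: the rightmost non-terminal is V; apply V → x:  V = E + x + y
Step 6: the rightmost non-terminal is E; apply E → V:  V = V + x + y
Step 7: the rightmost non-terminal is V; apply V → x:  V = x + x + y
Step 8: the rightmost non-terminal is V; apply V → y:  y = x + x + y

Final answer: S ⇒ V = E ⇒ V = E + V ⇒ V = E + y ⇒ V = E + V + y ⇒ V = E + x + y ⇒ V = V + x + y ⇒ V = x + x + y ⇒ y = x + x + y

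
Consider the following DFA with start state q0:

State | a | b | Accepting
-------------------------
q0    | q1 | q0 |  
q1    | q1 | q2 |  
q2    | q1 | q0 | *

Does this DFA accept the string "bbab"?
Start in q0.
Read 'b': q0 → q0
Read 'b': q0 → q0
Read 'a': q0 → q1
Read 'b': q1 → q2
Final state q2 is accepting, so the string is accepted.

Final answer: Yes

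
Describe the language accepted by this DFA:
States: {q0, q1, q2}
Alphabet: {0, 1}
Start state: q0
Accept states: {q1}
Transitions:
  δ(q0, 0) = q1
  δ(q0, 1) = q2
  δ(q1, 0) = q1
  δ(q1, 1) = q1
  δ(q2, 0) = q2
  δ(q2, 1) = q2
Analyzing the DFA structure:
Start state: q0
Accept states: {q1}
Interpreting what each state remembers (checking against the transitions):
  q0: nothing has been read yet
  q1: the first symbol was 0
  q2: the first symbol was 1 (trap state)
  δ(q0, 0): in q0 (nothing has been read yet), after reading 0 we have: the first symbol was 0 → q1
  δ(q0, 1): in q0 (nothing has been read yet), after reading 1 we have: the first symbol was 1 (trap state) → q2
  δ(q1, 0): in q1 (the first symbol was 0), after reading 0 we have: the first symbol was 0 → q1
  δ(q1, 1): in q1 (the first symbol was 0), after reading 1 we have: the first symbol was 0 → q1
  δ(q2, 0): in q2 (the first symbol was 1 (trap state)), after reading 0 we have: the first symbol was 1 (trap state) → q2
  δ(q2, 1): in q2 (the first symbol was 1 (trap state)), after reading 1 we have: the first symbol was 1 (trap state) → q2
A string is accepted iff it ends in {q1}, i.e. the first symbol was 0.
Language: All binary strings starting with 0

Final answer: All binary strings starting with 0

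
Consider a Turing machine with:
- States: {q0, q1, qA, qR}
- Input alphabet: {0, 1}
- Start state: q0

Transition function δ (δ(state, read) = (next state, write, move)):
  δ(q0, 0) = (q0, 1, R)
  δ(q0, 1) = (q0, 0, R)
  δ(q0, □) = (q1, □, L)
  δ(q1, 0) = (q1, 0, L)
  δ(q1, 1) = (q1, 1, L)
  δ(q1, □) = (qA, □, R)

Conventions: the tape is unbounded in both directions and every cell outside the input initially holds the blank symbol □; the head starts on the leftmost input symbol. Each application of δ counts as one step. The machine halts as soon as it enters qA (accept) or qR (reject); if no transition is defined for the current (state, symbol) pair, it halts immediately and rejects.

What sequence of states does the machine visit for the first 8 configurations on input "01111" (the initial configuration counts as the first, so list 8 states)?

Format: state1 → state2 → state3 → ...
Step 0: [q0]01111 (head at position 0)
Step 1: δ(q0, 0) = (q0, 1, R)  ⊢  1[q0]1111 (head at position 1)
Step 2: δ(q0, 1) = (q0, 0, R)  ⊢  10[q0]111 (head at position 2)
Step 3: δ(q0, 1) = (q0, 0, R)  ⊢  100[q0]11 (head at position 3)
Step 4: δ(q0, 1) = (q0, 0, R)  ⊢  1000[q0]1 (head at position 4)
Step 5: δ(q0, 1) = (q0, 0, R)  ⊢  10000[q0]□ (head at position 5)
Step 6: δ(q0, □) = (q1, □, L)  ⊢  1000[q1]0□ (head at position 4)
Step 7: δ(q1, 0) = (q1, 0, L)  ⊢  100[q1]00□ (head at position 3)
Reading off the states of these 8 configurations: q0 → q0 → q0 → q0 → q0 → q0 → q1 → q1

Final answer: q0 → q0 → q0 → q0 → q0 → q0 → q1 → q1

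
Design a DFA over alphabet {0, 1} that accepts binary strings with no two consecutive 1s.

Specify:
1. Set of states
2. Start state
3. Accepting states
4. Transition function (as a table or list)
One valid DFA (any DFA recognizing the same language is acceptable):
States: {q0, q1, dead}
Start: q0
Accepting: {q0, q1}
Transitions (accepting states marked with *):
State | 0 | 1 | Accepting
-------------------------
q0    | q0 | q1 | *
q1    | q0 | dead | *
dead  | dead | dead |  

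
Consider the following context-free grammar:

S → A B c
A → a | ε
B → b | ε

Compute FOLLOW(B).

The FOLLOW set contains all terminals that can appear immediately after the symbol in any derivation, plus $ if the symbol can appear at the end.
B occurs in S → A B c, immediately followed by the terminal c. So FOLLOW(B) = {c}.

Final answer: {c}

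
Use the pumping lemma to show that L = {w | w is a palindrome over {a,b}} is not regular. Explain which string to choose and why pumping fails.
Language: L = {w | w is a palindrome over {a,b}} (strings that read the same forwards and backwards)
Step 1: Assume for contradiction that L is regular, with pumping length p.
Step 2: Choose s = a^p b a^p. Then s ∈ L (it reads the same forwards and backwards) and |s| ≥ p.
Step 3: Consider any decomposition s = xyz with |xy| ≤ p and |y| > 0. Since |xy| ≤ p and the first p symbols of s are all a's, y = a^k for some k with 1 ≤ k ≤ p.
Step 4: Pumping up (i = 2): xy²z = a^(p+k) b a^p. Its reverse is a^p b a^(p+k) ≠ a^(p+k) b a^p (the single b is no longer in the middle), so xy²z is not a palindrome and xy²z ∉ L.
This contradicts the pumping lemma, so L is not regular.

Final answer: Choose s = a^p b a^p. Since |xy| ≤ p, y = a^k with k ≥ 1. Then xy²z = a^(p+k) b a^p is not a palindrome, so ∉ L.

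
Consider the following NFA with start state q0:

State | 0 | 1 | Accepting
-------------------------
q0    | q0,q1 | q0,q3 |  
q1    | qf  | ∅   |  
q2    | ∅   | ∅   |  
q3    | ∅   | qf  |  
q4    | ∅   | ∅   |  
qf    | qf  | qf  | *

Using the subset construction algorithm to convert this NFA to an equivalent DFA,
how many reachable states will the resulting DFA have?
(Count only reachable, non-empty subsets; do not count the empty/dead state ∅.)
Start subset: {q0}
{q0}: on 0 → {q0, q1}, on 1 → {q0, q3}
{q0, q1}: on 0 → {q0, q1, qf}, on 1 → {q0, q3}
{q0, q3}: on 0 → {q0, q1}, on 1 → {q0, q3, qf}
{q0, q1, qf}: on 0 → {q0, q1, qf}, on 1 → {q0, q3, qf}
{q0, q3, qf}: on 0 → {q0, q1, qf}, on 1 → {q0, q3, qf}
Reachable non-empty subsets: {q0}, {q0, q1}, {q0, q3}, {q0, q1, qf}, {q0, q3, qf} — 5 in total.

Final answer: 5 states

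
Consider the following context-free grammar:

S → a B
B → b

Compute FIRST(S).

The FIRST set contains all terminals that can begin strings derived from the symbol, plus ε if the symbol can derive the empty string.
S has the single production S → a B, whose right-hand side begins with the terminal a. So FIRST(S) = {a}.

Final answer: {a}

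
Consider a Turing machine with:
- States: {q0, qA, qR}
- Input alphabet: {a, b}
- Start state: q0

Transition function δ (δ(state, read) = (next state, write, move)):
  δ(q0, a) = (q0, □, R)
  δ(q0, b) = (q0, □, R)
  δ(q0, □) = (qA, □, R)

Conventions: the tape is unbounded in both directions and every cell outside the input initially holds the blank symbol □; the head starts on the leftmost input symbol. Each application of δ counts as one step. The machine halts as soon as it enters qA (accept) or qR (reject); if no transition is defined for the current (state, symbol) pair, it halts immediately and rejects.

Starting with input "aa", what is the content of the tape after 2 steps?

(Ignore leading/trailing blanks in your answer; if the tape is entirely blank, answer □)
Step 0: [q0]aa (head at position 0)
Step 1: δ(q0, a) = (q0, □, R)  ⊢  □[q0]a (head at position 1)
Step 2: δ(q0, a) = (q0, □, R)  ⊢  □□[q0]□ (head at position 2)
Tape after 2 steps (ignoring surrounding blanks): □

Final answer: Tape: □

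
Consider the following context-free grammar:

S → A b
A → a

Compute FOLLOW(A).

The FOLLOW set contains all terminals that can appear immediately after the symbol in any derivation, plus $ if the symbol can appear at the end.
A occurs only in S → A b, where it is immediately followed by the terminal b. So FOLLOW(A) = {b}.

Final answer: {b}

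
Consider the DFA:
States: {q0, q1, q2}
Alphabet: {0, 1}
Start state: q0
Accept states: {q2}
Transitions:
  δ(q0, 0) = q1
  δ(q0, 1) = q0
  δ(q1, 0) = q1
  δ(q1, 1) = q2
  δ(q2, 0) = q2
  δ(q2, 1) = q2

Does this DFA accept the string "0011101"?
Processing string "0011101":
  q0 --0--> q1
  q1 --0--> q1
  q1 --1--> q2
  q2 --1--> q2
  q2 --1--> q2
  q2 --0--> q2
  q2 --1--> q2
Final state: q2
Accept states: {q2}
q2 is an accept state, so the string is accepted.

Final answer: Yes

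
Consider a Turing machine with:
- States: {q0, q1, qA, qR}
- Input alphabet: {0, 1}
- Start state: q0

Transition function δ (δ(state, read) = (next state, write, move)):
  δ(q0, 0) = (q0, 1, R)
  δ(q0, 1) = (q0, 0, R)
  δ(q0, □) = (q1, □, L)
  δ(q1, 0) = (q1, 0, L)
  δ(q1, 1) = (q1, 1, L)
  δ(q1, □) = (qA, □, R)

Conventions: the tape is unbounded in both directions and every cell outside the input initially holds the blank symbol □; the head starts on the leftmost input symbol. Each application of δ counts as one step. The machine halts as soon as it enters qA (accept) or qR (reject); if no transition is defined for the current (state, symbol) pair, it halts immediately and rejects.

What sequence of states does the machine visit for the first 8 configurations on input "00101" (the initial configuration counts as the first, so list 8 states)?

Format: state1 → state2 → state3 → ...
Step 0: [q0]00101 (head at position 0)
Step 1: δ(q0, 0) = (q0, 1, R)  ⊢  1[q0]0101 (head at position 1)
Step 2: δ(q0, 0) = (q0, 1, R)  ⊢  11[q0]101 (head at position 2)
Step 3: δ(q0, 1) = (q0, 0, R)  ⊢  110[q0]01 (head at position 3)
Step 4: δ(q0, 0) = (q0, 1, R)  ⊢  1101[q0]1 (head at position 4)
Step 5: δ(q0, 1) = (q0, 0, R)  ⊢  11010[q0]□ (head at position 5)
Step 6: δ(q0, □) = (q1, □, L)  ⊢  1101[q1]0□ (head at position 4)
Step 7: δ(q1, 0) = (q1, 0, L)  ⊢  110[q1]10□ (head at position 3)
Reading off the states of these 8 configurations: q0 → q0 → q0 → q0 → q0 → q0 → q1 → q1

Final answer: q0 → q0 → q0 → q0 → q0 → q0 → q1 → q1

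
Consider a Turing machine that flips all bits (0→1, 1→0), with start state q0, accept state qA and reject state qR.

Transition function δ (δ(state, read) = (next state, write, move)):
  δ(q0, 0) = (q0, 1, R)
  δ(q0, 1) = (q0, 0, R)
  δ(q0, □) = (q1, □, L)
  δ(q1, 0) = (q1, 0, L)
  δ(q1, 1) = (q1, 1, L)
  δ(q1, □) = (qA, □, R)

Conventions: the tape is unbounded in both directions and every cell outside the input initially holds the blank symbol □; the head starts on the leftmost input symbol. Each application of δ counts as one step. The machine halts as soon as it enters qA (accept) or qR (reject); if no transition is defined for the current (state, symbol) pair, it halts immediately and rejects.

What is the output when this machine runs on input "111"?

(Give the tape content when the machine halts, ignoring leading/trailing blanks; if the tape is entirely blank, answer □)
Step 0: [q0]111 (head at position 0)
Step 1: δ(q0, 1) = (q0, 0, R)  ⊢  0[q0]11 (head at position 1)
Step 2: δ(q0, 1) = (q0, 0, R)  ⊢  00[q0]1 (head at position 2)
Step 3: δ(q0, 1) = (q0, 0, R)  ⊢  000[q0]□ (head at position 3)
Step 4: δ(q0, □) = (q1, □, L)  ⊢  00[q1]0□ (head at position 2)
Step 5: δ(q1, 0) = (q1, 0, L)  ⊢  0[q1]00□ (head at position 1)
Step 6: δ(q1, 0) = (q1, 0, L)  ⊢  [q1]000□ (head at position 0)
Step 7: δ(q1, 0) = (q1, 0, L)  ⊢  [q1]□000□ (head at position -1)
Step 8: δ(q1, □) = (qA, □, R)  ⊢  □[qA]000□ (head at position 0)
The machine is in qA, so it halts and accepts.
Tape content when halted (ignoring surrounding blanks): 000

Final answer: Output: 000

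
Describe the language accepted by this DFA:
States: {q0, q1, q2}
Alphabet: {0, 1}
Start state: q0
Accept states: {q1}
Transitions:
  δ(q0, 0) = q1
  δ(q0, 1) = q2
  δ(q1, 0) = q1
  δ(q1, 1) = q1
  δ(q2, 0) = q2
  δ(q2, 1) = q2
Analyzing the DFA structure:
Start state: q0
Accept states: {q1}
Interpreting what each state remembers (checking against the transitions):
  q0: nothing has been read yet
  q1: the first symbol was 0
  q2: the first symbol was 1 (trap state)
  δ(q0, 0): in q0 (nothing has been read yet), after reading 0 we have: the first symbol was 0 → q1
  δ(q0, 1): in q0 (nothing has been read yet), after reading 1 we have: the first symbol was 1 (trap state) → q2
  δ(q1, 0): in q1 (the first symbol was 0), after reading 0 we have: the first symbol was 0 → q1
  δ(q1, 1): in q1 (the first symbol was 0), after reading 1 we have: the first symbol was 0 → q1
  δ(q2, 0): in q2 (the first symbol was 1 (trap state)), after reading 0 we have: the first symbol was 1 (trap state) → q2
  δ(q2, 1): in q2 (the first symbol was 1 (trap state)), after reading 1 we have: the first symbol was 1 (trap state) → q2
A string is accepted iff it ends in {q1}, i.e. the first symbol was 0.
Language: All binary strings starting with 0

Final answer: All binary strings starting with 0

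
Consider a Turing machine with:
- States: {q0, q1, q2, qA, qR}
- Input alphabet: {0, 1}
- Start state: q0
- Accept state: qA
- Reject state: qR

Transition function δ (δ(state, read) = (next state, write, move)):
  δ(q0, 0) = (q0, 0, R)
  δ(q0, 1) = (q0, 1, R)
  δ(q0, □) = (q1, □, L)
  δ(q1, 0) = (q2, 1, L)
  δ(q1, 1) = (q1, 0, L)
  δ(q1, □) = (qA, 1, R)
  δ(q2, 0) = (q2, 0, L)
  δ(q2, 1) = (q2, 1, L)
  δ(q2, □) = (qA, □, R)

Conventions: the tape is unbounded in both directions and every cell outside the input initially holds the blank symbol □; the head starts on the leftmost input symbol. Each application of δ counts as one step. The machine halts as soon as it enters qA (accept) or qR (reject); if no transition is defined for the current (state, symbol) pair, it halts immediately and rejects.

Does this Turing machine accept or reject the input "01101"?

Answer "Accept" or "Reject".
Step 0: [q0]01101 (head at position 0)
Step 1: δ(q0, 0) = (q0, 0, R)  ⊢  0[q0]1101 (head at position 1)
Step 2: δ(q0, 1) = (q0, 1, R)  ⊢  01[q0]101 (head at position 2)
Step 3: δ(q0, 1) = (q0, 1, R)  ⊢  011[q0]01 (head at position 3)
Step 4: δ(q0, 0) = (q0, 0, R)  ⊢  0110[q0]1 (head at position 4)
Step 5: δ(q0, 1) = (q0, 1, R)  ⊢  01101[q0]□ (head at position 5)
Step 6: δ(q0, □) = (q1, □, L)  ⊢  0110[q1]1□ (head at position 4)
Step 7: δ(q1, 1) = (q1, 0, L)  ⊢  011[q1]00□ (head at position 3)
Step 8: δ(q1, 0) = (q2, 1, L)  ⊢  01[q2]110□ (head at position 2)
Step 9: δ(q2, 1) = (q2, 1, L)  ⊢  0[q2]1110□ (head at position 1)
Step 10: δ(q2, 1) = (q2, 1, L)  ⊢  [q2]01110□ (head at position 0)
Step 11: δ(q2, 0) = (q2, 0, L)  ⊢  [q2]□01110□ (head at position -1)
Step 12: δ(q2, □) = (qA, □, R)  ⊢  □[qA]01110□ (head at position 0)
The machine is in qA, so it halts and accepts.

Final answer: Accept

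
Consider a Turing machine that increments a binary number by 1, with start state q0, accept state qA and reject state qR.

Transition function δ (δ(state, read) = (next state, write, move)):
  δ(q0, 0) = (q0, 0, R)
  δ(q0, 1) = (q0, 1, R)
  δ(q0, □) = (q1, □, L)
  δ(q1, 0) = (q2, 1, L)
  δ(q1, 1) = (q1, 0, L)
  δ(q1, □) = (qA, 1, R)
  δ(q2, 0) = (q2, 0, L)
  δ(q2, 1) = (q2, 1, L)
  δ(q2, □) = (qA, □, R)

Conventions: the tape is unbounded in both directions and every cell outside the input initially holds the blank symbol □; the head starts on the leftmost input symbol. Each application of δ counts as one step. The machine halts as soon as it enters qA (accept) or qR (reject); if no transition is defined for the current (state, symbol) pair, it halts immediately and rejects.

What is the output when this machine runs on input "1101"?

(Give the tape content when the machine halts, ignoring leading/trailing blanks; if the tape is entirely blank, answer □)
Step 0: [q0]1101 (head at position 0)
Step 1: δ(q0, 1) = (q0, 1, R)  ⊢  1[q0]101 (head at position 1)
Step 2: δ(q0, 1) = (q0, 1, R)  ⊢  11[q0]01 (head at position 2)
Step 3: δ(q0, 0) = (q0, 0, R)  ⊢  110[q0]1 (head at position 3)
Step 4: δ(q0, 1) = (q0, 1, R)  ⊢  1101[q0]□ (head at position 4)
Step 5: δ(q0, □) = (q1, □, L)  ⊢  110[q1]1□ (head at position 3)
Step 6: δ(q1, 1) = (q1, 0, L)  ⊢  11[q1]00□ (head at position 2)
Step 7: δ(q1, 0) = (q2, 1, L)  ⊢  1[q2]110□ (head at position 1)
Step 8: δ(q2, 1) = (q2, 1, L)  ⊢  [q2]1110□ (head at position 0)
Step 9: δ(q2, 1) = (q2, 1, L)  ⊢  [q2]□1110□ (head at position -1)
Step 10: δ(q2, □) = (qA, □, R)  ⊢  □[qA]1110□ (head at position 0)
The machine is in qA, so it halts and accepts.
Tape content when halted (ignoring surrounding blanks): 1110

Final answer: Output: 1110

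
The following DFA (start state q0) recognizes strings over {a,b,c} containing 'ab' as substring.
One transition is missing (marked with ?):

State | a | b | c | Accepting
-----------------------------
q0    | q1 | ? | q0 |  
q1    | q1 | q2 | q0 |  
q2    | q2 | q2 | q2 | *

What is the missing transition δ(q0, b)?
q0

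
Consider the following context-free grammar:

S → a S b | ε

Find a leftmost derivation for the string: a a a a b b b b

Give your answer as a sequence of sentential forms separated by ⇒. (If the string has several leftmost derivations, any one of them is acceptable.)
Start with S.
Step 1: the leftmost non-terminal is S; apply S → a S b:  a S b
Step 2: the leftmost non-terminal is S; apply S → a S b:  a a S b b
Step 3: the leftmost non-terminal is S; apply S → a S b:  a a a S b b b
Step 4: the leftmost non-terminal is S; apply S → a S b:  a a a a S b b b b
Step 5: the leftmost non-terminal is S; apply S → ε:  a a a a b b b b

Final answer: S ⇒ a S b ⇒ a a S b b ⇒ a a a S b b b ⇒ a a a a S b b b b ⇒ a a a a b b b b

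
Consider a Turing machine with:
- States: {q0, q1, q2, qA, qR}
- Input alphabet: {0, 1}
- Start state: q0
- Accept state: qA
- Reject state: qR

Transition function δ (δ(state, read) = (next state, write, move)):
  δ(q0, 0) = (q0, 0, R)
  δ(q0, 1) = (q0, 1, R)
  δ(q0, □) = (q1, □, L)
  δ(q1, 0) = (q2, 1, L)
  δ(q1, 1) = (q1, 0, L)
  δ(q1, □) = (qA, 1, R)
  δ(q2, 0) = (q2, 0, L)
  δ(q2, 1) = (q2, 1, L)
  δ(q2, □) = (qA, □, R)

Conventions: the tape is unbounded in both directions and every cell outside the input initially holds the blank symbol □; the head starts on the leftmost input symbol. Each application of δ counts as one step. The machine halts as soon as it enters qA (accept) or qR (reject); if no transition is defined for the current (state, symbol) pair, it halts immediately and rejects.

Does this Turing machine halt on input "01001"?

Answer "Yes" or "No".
Step 0: [q0]01001 (head at position 0)
Step 1: δ(q0, 0) = (q0, 0, R)  ⊢  0[q0]1001 (head at position 1)
Step 2: δ(q0, 1) = (q0, 1, R)  ⊢  01[q0]001 (head at position 2)
Step 3: δ(q0, 0) = (q0, 0, R)  ⊢  010[q0]01 (head at position 3)
Step 4: δ(q0, 0) = (q0, 0, R)  ⊢  0100[q0]1 (head at position 4)
Step 5: δ(q0, 1) = (q0, 1, R)  ⊢  01001[q0]□ (head at position 5)
Step 6: δ(q0, □) = (q1, □, L)  ⊢  0100[q1]1□ (head at position 4)
Step 7: δ(q1, 1) = (q1, 0, L)  ⊢  010[q1]00□ (head at position 3)
Step 8: δ(q1, 0) = (q2, 1, L)  ⊢  01[q2]010□ (head at position 2)
Step 9: δ(q2, 0) = (q2, 0, L)  ⊢  0[q2]1010□ (head at position 1)
Step 10: δ(q2, 1) = (q2, 1, L)  ⊢  [q2]01010□ (head at position 0)
Step 11: δ(q2, 0) = (q2, 0, L)  ⊢  [q2]□01010□ (head at position -1)
Step 12: δ(q2, □) = (qA, □, R)  ⊢  □[qA]01010□ (head at position 0)
The machine is in qA, so it halts and accepts.
It halts after 12 steps.

Final answer: Yes - halts after 12 steps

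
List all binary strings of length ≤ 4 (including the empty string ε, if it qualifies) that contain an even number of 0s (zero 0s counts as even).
Checking every binary string of length 0 to 4:
  Length 0: accepted: ε | rejected: (none)
  Length 1: accepted: 1 | rejected: 0
  Length 2: accepted: 00, 11 | rejected: 01, 10
  Length 3: accepted: 001, 010, 100, 111 | rejected: 000, 011, 101, 110
  Length 4: accepted: 0000, 0011, 0101, 0110, 1001, 1010, 1100, 1111 | rejected: 0001, 0010, 0100, 0111, 1000, 1011, 1101, 1110
Total: 16 string(s).

Final answer: ε, 1, 00, 11, 001, 010, 100, 111, 0000, 0011, 0101, 0110, 1001, 1010, 1100, 1111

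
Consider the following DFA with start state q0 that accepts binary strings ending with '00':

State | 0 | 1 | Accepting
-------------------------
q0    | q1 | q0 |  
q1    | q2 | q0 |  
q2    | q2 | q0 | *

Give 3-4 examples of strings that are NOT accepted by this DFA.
Any strings that end in a non-accepting state work; for example:
ε: q0; q0 is not accepting → rejected
"1": q0 → q0; q0 is not accepting → rejected
"001": q0 → q1 → q2 → q0; q0 is not accepting → rejected
"0111": q0 → q1 → q0 → q0 → q0; q0 is not accepting → rejected

Final answer: ε, "1", "001", "0111"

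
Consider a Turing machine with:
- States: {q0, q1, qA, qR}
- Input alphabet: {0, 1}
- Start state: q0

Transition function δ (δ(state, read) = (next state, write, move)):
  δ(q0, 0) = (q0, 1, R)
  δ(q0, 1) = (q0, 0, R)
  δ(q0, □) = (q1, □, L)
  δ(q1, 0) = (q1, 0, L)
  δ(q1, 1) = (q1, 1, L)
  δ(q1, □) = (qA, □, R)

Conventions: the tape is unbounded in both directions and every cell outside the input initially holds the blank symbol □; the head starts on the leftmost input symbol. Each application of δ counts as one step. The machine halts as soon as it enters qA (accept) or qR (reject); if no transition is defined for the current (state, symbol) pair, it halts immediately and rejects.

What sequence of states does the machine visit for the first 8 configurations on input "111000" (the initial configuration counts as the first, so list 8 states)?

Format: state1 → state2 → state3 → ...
Step 0: [q0]111000 (head at position 0)
Step 1: δ(q0, 1) = (q0, 0, R)  ⊢  0[q0]11000 (head at position 1)
Step 2: δ(q0, 1) = (q0, 0, R)  ⊢  00[q0]1000 (head at position 2)
Step 3: δ(q0, 1) = (q0, 0, R)  ⊢  000[q0]000 (head at position 3)
Step 4: δ(q0, 0) = (q0, 1, R)  ⊢  0001[q0]00 (head at position 4)
Step 5: δ(q0, 0) = (q0, 1, R)  ⊢  00011[q0]0 (head at position 5)
Step 6: δ(q0, 0) = (q0, 1, R)  ⊢  000111[q0]□ (head at position 6)
Step 7: δ(q0, □) = (q1, □, L)  ⊢  00011[q1]1□ (head at position 5)
Reading off the states of these 8 configurations: q0 → q0 → q0 → q0 → q0 → q0 → q0 → q1

Final answer: q0 → q0 → q0 → q0 → q0 → q0 → q0 → q1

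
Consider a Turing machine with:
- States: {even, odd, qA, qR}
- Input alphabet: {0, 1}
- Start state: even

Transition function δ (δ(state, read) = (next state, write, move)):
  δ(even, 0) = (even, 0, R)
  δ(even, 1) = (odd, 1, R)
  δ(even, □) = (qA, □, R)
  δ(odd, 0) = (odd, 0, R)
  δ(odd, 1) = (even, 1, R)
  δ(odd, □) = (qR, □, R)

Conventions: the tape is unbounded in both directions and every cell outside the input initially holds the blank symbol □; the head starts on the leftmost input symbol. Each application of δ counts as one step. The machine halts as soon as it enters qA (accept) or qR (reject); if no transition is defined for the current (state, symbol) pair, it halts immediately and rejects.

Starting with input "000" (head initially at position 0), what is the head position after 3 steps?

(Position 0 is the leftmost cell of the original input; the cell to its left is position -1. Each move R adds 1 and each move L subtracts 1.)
Step 0: [even]000 (head at position 0)
Step 1: δ(even, 0) = (even, 0, R)  ⊢  0[even]00 (head at position 1)
Step 2: δ(even, 0) = (even, 0, R)  ⊢  00[even]0 (head at position 2)
Step 3: δ(even, 0) = (even, 0, R)  ⊢  000[even]□ (head at position 3)
Head position after 3 steps: 3

Final answer: Position 3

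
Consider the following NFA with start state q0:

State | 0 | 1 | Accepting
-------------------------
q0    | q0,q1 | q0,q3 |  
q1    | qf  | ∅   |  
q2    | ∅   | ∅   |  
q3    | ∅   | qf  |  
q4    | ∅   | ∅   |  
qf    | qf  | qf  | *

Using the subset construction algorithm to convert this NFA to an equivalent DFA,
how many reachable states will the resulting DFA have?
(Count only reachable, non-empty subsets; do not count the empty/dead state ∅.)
Start subset: {q0}
{q0}: on 0 → {q0, q1}, on 1 → {q0, q3}
{q0, q1}: on 0 → {q0, q1, qf}, on 1 → {q0, q3}
{q0, q3}: on 0 → {q0, q1}, on 1 → {q0, q3, qf}
{q0, q1, qf}: on 0 → {q0, q1, qf}, on 1 → {q0, q3, qf}
{q0, q3, qf}: on 0 → {q0, q1, qf}, on 1 → {q0, q3, qf}
Reachable non-empty subsets: {q0}, {q0, q1}, {q0, q3}, {q0, q1, qf}, {q0, q3, qf} — 5 in total.

Final answer: 5 states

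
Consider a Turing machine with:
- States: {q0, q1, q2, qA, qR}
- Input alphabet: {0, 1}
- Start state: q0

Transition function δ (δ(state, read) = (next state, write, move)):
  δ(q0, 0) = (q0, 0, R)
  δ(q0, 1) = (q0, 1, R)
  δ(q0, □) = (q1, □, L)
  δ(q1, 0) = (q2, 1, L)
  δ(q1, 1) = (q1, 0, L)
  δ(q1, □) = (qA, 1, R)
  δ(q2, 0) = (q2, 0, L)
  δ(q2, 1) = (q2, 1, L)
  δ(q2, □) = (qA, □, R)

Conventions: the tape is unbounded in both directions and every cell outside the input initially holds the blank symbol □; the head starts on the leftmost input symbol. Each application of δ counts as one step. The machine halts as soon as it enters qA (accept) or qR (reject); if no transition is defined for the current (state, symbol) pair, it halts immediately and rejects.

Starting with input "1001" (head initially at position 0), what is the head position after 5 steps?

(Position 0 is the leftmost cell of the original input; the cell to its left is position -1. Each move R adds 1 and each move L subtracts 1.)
Step 0: [q0]1001 (head at position 0)
Step 1: δ(q0, 1) = (q0, 1, R)  ⊢  1[q0]001 (head at position 1)
Step 2: δ(q0, 0) = (q0, 0, R)  ⊢  10[q0]01 (head at position 2)
Step 3: δ(q0, 0) = (q0, 0, R)  ⊢  100[q0]1 (head at position 3)
Step 4: δ(q0, 1) = (q0, 1, R)  ⊢  1001[q0]□ (head at position 4)
Step 5: δ(q0, □) = (q1, □, L)  ⊢  100[q1]1□ (head at position 3)
Head position after 5 steps: 3

Final answer: Position 3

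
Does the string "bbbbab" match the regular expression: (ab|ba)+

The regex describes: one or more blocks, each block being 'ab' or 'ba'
No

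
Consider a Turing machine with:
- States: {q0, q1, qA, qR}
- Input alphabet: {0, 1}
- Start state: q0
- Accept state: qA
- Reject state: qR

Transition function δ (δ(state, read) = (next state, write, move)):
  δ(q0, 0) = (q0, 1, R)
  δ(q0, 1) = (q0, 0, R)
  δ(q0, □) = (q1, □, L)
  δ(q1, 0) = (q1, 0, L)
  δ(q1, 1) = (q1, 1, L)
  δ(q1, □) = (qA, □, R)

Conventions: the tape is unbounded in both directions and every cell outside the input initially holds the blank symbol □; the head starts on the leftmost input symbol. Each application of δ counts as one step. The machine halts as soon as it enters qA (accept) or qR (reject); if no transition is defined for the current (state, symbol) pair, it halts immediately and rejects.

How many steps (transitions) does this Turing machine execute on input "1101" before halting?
Step 0: [q0]1101 (head at position 0)
Step 1: δ(q0, 1) = (q0, 0, R)  ⊢  0[q0]101 (head at position 1)
Step 2: δ(q0, 1) = (q0, 0, R)  ⊢  00[q0]01 (head at position 2)
Step 3: δ(q0, 0) = (q0, 1, R)  ⊢  001[q0]1 (head at position 3)
Step 4: δ(q0, 1) = (q0, 0, R)  ⊢  0010[q0]□ (head at position 4)
Step 5: δ(q0, □) = (q1, □, L)  ⊢  001[q1]0□ (head at position 3)
Step 6: δ(q1, 0) = (q1, 0, L)  ⊢  00[q1]10□ (head at position 2)
Step 7: δ(q1, 1) = (q1, 1, L)  ⊢  0[q1]010□ (head at position 1)
Step 8: δ(q1, 0) = (q1, 0, L)  ⊢  [q1]0010□ (head at position 0)
Step 9: δ(q1, 0) = (q1, 0, L)  ⊢  [q1]□0010□ (head at position -1)
Step 10: δ(q1, □) = (qA, □, R)  ⊢  □[qA]0010□ (head at position 0)
The machine is in qA, so it halts and accepts.
Number of transitions executed: 10.

Final answer: 10 steps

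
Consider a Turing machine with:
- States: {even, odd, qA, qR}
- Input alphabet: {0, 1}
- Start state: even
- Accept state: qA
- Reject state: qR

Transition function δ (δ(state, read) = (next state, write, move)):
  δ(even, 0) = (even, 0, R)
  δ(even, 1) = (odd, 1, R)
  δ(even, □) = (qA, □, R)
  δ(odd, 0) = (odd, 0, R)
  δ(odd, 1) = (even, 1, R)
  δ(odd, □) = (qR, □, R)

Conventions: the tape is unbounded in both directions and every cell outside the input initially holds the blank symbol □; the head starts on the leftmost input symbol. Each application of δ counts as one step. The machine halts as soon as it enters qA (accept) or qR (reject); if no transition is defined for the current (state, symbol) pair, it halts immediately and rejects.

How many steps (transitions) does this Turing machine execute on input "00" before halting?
Step 0: [even]00 (head at position 0)
Step 1: δ(even, 0) = (even, 0, R)  ⊢  0[even]0 (head at position 1)
Step 2: δ(even, 0) = (even, 0, R)  ⊢  00[even]□ (head at position 2)
Step 3: δ(even, □) = (qA, □, R)  ⊢  00□[qA]□ (head at position 3)
The machine is in qA, so it halts and accepts.
Number of transitions executed: 3.

Final answer: 3 steps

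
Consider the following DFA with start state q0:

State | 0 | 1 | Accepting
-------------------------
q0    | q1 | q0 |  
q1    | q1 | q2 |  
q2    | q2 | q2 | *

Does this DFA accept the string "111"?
Start in q0.
Read '1': q0 → q0
Read '1': q0 → q0
Read '1': q0 → q0
Final state q0 is not accepting, so the string is rejected.

Final answer: No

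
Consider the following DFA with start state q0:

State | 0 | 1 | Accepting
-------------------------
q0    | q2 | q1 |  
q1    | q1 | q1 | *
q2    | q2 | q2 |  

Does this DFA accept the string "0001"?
Start in q0.
Read '0': q0 → q2
Read '0': q2 → q2
Read '0': q2 → q2
Read '1': q2 → q2
Final state q2 is not accepting, so the string is rejected.

Final answer: No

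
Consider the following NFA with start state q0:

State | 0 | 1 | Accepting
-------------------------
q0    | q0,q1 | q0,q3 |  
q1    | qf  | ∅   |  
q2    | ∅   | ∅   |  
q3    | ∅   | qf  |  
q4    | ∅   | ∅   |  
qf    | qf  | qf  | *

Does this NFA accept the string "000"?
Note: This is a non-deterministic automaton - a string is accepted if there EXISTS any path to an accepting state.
Track the set of states the NFA could be in: start {q0}
Read '0': {q0} → {q0, q1}
Read '0': {q0, q1} → {q0, q1, qf}
Read '0': {q0, q1, qf} → {q0, q1, qf}
Final set {q0, q1, qf} contains accepting state(s) {qf} → accepted.

Final answer: Yes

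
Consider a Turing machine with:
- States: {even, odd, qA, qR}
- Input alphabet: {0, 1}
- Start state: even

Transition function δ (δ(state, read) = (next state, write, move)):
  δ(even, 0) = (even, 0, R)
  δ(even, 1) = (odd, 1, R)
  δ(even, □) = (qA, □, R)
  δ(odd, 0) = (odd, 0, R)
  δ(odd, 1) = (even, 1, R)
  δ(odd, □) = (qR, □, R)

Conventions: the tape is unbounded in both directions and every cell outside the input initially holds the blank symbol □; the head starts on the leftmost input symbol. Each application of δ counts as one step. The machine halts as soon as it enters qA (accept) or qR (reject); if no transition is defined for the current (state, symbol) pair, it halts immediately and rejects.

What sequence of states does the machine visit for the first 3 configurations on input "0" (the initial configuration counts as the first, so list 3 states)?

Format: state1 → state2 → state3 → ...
Step 0: [even]0 (head at position 0)
Step 1: δ(even, 0) = (even, 0, R)  ⊢  0[even]□ (head at position 1)
Step 2: δ(even, □) = (qA, □, R)  ⊢  0□[qA]□ (head at position 2)
Reading off the states of these 3 configurations: even → even → qA

Final answer: even → even → qA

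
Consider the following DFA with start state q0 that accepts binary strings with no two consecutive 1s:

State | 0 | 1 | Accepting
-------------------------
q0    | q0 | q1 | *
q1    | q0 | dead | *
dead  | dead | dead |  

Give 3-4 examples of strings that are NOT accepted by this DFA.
Any strings that end in a non-accepting state work; for example:
"011": q0 → q0 → q1 → dead; dead is not accepting → rejected
"110": q0 → q1 → dead → dead; dead is not accepting → rejected
"111": q0 → q1 → dead → dead; dead is not accepting → rejected
"0111": q0 → q0 → q1 → dead → dead; dead is not accepting → rejected

Final answer: "011", "110", "111", "0111"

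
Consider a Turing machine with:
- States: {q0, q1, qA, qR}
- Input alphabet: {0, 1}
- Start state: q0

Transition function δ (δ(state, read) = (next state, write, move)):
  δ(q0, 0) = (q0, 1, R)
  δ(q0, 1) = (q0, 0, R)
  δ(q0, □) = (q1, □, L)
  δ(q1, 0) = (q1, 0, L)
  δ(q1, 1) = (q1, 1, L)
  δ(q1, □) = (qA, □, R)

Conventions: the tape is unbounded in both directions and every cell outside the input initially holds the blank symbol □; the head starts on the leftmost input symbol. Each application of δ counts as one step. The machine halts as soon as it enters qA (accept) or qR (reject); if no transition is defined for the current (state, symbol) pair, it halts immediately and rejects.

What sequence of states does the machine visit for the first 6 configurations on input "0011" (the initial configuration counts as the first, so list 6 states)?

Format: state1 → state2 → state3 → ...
Step 0: [q0]0011 (head at position 0)
Step 1: δ(q0, 0) = (q0, 1, R)  ⊢  1[q0]011 (head at position 1)
Step 2: δ(q0, 0) = (q0, 1, R)  ⊢  11[q0]11 (head at position 2)
Step 3: δ(q0, 1) = (q0, 0, R)  ⊢  110[q0]1 (head at position 3)
Step 4: δ(q0, 1) = (q0, 0, R)  ⊢  1100[q0]□ (head at position 4)
Step 5: δ(q0, □) = (q1, □, L)  ⊢  110[q1]0□ (head at position 3)
Reading off the states of these 6 configurations: q0 → q0 → q0 → q0 → q0 → q1

Final answer: q0 → q0 → q0 → q0 → q0 → q1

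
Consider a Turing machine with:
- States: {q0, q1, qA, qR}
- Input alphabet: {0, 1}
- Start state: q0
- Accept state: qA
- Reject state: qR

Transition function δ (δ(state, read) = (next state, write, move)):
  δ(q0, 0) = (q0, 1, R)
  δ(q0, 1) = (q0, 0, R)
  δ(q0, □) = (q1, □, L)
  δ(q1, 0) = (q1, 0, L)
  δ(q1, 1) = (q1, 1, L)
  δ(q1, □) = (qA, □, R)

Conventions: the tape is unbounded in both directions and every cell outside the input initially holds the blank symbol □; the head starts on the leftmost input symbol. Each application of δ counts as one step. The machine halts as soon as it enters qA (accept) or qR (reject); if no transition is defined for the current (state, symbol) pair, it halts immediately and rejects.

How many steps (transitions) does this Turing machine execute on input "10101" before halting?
Step 0: [q0]10101 (head at position 0)
Step 1: δ(q0, 1) = (q0, 0, R)  ⊢  0[q0]0101 (head at position 1)
Step 2: δ(q0, 0) = (q0, 1, R)  ⊢  01[q0]101 (head at position 2)
Step 3: δ(q0, 1) = (q0, 0, R)  ⊢  010[q0]01 (head at position 3)
Step 4: δ(q0, 0) = (q0, 1, R)  ⊢  0101[q0]1 (head at position 4)
Step 5: δ(q0, 1) = (q0, 0, R)  ⊢  01010[q0]□ (head at position 5)
Step 6: δ(q0, □) = (q1, □, L)  ⊢  0101[q1]0□ (head at position 4)
Step 7: δ(q1, 0) = (q1, 0, L)  ⊢  010[q1]10□ (head at position 3)
Step 8: δ(q1, 1) = (q1, 1, L)  ⊢  01[q1]010□ (head at position 2)
Step 9: δ(q1, 0) = (q1, 0, L)  ⊢  0[q1]1010□ (head at position 1)
Step 10: δ(q1, 1) = (q1, 1, L)  ⊢  [q1]01010□ (head at position 0)
Step 11: δ(q1, 0) = (q1, 0, L)  ⊢  [q1]□01010□ (head at position -1)
Step 12: δ(q1, □) = (qA, □, R)  ⊢  □[qA]01010□ (head at position 0)
The machine is in qA, so it halts and accepts.
Number of transitions executed: 12.

Final answer: 12 steps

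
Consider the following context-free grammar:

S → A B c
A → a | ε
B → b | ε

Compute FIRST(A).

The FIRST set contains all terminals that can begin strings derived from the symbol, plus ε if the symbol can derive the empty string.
A → a contributes a; A → ε makes A nullable, contributing ε. FIRST(A) = {a, ε}.

Final answer: {a, ε}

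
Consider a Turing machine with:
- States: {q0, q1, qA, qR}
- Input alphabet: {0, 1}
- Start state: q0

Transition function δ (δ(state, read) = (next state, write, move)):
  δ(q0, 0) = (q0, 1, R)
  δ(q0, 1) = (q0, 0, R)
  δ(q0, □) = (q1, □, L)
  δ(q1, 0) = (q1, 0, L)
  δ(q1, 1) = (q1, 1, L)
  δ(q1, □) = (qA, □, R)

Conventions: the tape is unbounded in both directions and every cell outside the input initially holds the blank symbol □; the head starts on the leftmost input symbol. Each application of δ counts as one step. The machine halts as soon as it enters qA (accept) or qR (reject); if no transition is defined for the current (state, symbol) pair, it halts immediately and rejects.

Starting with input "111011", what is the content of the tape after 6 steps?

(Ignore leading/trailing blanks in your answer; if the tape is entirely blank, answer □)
Step 0: [q0]111011 (head at position 0)
Step 1: δ(q0, 1) = (q0, 0, R)  ⊢  0[q0]11011 (head at position 1)
Step 2: δ(q0, 1) = (q0, 0, R)  ⊢  00[q0]1011 (head at position 2)
Step 3: δ(q0, 1) = (q0, 0, R)  ⊢  000[q0]011 (head at position 3)
Step 4: δ(q0, 0) = (q0, 1, R)  ⊢  0001[q0]11 (head at position 4)
Step 5: δ(q0, 1) = (q0, 0, R)  ⊢  00010[q0]1 (head at position 5)
Step 6: δ(q0, 1) = (q0, 0, R)  ⊢  000100[q0]□ (head at position 6)
Tape after 6 steps (ignoring surrounding blanks): 000100

Final answer: Tape: 000100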